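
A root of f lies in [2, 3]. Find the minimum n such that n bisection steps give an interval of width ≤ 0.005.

Width after n steps is 1/2^n. Need 2^n ≥ 1/0.005 = 200.
2^7 = 128 < 200 ≤ 2^8 = 256, so n = 8.

8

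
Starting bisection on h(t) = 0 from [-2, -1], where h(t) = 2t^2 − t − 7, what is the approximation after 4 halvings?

m = -1.5, h(m) = -1 (−); new bracket [-2, -1.5]
m = -1.75, h(m) = 0.875 (+); new bracket [-1.75, -1.5]
m = -1.625, h(m) = -0.09375 (−); new bracket [-1.75, -1.625]
m = -1.6875, h(m) = 0.3828 (+); new bracket [-1.6875, -1.625]

-1.6875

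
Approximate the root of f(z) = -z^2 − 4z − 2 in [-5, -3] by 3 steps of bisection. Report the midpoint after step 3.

m = -4, f(m) = -2 (−); new bracket [-4, -3]
m = -3.5, f(m) = -0.25 (−); new bracket [-3.5, -3]
m = -3.25, f(m) = 0.4375 (+); new bracket [-3.5, -3.25]

-3.25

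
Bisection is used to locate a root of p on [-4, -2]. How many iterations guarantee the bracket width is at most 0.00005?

16

Width after n steps is 2/2^n. Need 2^n ≥ 2/0.00005 = 40000.
2^15 = 32768 < 40000 ≤ 2^16 = 65536, so n = 16.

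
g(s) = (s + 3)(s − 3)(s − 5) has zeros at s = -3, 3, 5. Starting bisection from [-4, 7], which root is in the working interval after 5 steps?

-3

m = 1.5, g(m) = 23.625 (+); new bracket [-4, 1.5]
m = -1.25, g(m) = 46.484375 (+); new bracket [-4, -1.25]
m = -2.625, g(m) = 16.083984 (+); new bracket [-4, -2.625]
m = -3.3125, g(m) = -16.3977 (−); new bracket [-3.3125, -2.625]
m = -2.96875, g(m) = 1.4864 (+); new bracket [-3.3125, -2.96875]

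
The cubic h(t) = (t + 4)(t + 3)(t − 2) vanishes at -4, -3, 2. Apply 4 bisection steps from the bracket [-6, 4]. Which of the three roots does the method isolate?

2

m = -1, h(m) = -18 (−); new bracket [-1, 4]
m = 1.5, h(m) = -12.375 (−); new bracket [1.5, 4]
m = 2.75, h(m) = 29.109375 (+); new bracket [1.5, 2.75]
m = 2.125, h(m) = 3.9238 (+); new bracket [1.5, 2.125]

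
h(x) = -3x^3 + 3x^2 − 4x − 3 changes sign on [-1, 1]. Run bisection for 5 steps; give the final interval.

x = 0 gives h = -3, negative; keep [-1, 0]
x = -0.5 gives h = 0.125, positive; keep [-0.5, 0]
x = -0.25 gives h = -1.765625, negative; keep [-0.5, -0.25]
x = -0.375 gives h = -0.9199, negative; keep [-0.5, -0.375]
x = -0.4375 gives h = -0.4246, negative; keep [-0.5, -0.4375]

[-0.5, -0.4375]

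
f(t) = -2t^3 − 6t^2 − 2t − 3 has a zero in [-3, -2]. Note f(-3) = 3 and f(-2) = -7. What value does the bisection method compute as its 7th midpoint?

-2.8359375

m = -2.5, f(m) = -4.25 (−); new bracket [-3, -2.5]
m = -2.75, f(m) = -1.28125 (−); new bracket [-3, -2.75]
m = -2.875, f(m) = 0.683594 (+); new bracket [-2.875, -2.75]
m = -2.8125, f(m) = -0.3413 (−); new bracket [-2.875, -2.8125]
m = -2.84375, f(m) = 0.1603 (+); new bracket [-2.84375, -2.8125]
m = -2.828125, f(m) = -0.0932 (−); new bracket [-2.84375, -2.828125]
m = -2.8359375, f(m) = 0.0329 (+); new bracket [-2.8359375, -2.828125]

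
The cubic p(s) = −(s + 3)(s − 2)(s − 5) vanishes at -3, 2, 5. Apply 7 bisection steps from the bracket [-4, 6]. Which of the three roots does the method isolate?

p(1) = -16 < 0, so the root lies in [-4, 1]
p(-1.5) = -34.125 < 0, so the root lies in [-4, -1.5]
p(-2.75) = -9.203125 < 0, so the root lies in [-4, -2.75]
p(-3.375) = 16.8809 > 0, so the root lies in [-3.375, -2.75]
p(-3.0625) = 2.551 > 0, so the root lies in [-3.0625, -2.75]
p(-2.90625) = -3.6366 < 0, so the root lies in [-3.0625, -2.90625]
p(-2.984375) = -0.6218 < 0, so the root lies in [-3.0625, -2.984375]

-3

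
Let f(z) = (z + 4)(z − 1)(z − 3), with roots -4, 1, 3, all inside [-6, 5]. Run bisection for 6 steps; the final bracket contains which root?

z = -0.5 gives f = 18.375, positive; keep [-6, -0.5]
z = -3.25 gives f = 19.921875, positive; keep [-6, -3.25]
z = -4.625 gives f = -26.806641, negative; keep [-4.625, -3.25]
z = -3.9375 gives f = 2.1409, positive; keep [-4.625, -3.9375]
z = -4.28125 gives f = -10.8152, negative; keep [-4.28125, -3.9375]
z = -4.109375 gives f = -3.973, negative; keep [-4.109375, -3.9375]

-4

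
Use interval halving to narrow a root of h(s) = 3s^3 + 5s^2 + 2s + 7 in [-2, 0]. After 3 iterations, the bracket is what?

[-2, -1.75]

h(-1) = 7 > 0, so the root lies in [-2, -1]
h(-1.5) = 5.125 > 0, so the root lies in [-2, -1.5]
h(-1.75) = 2.734375 > 0, so the root lies in [-2, -1.75]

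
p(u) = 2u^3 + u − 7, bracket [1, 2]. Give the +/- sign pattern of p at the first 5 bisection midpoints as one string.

m = 1.5, p(m) = 1.25 (+); new bracket [1, 1.5]
m = 1.25, p(m) = -1.84375 (−); new bracket [1.25, 1.5]
m = 1.375, p(m) = -0.425781 (−); new bracket [1.375, 1.5]
m = 1.4375, p(m) = 0.3784 (+); new bracket [1.375, 1.4375]
m = 1.40625, p(m) = -0.0319 (−); new bracket [1.40625, 1.4375]

+--+-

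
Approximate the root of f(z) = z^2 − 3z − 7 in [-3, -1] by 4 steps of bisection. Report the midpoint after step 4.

m = -2, f(m) = 3 (+); new bracket [-2, -1]
m = -1.5, f(m) = -0.25 (−); new bracket [-2, -1.5]
m = -1.75, f(m) = 1.3125 (+); new bracket [-1.75, -1.5]
m = -1.625, f(m) = 0.5156 (+); new bracket [-1.625, -1.5]

-1.625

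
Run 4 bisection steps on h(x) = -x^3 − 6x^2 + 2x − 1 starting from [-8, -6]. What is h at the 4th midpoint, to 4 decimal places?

1.4902

x = -7 gives h = 34, positive; keep [-7, -6]
x = -6.5 gives h = 7.125, positive; keep [-6.5, -6]
x = -6.25 gives h = -3.734375, negative; keep [-6.5, -6.25]
x = -6.375 gives h = 1.4902, positive; keep [-6.375, -6.25]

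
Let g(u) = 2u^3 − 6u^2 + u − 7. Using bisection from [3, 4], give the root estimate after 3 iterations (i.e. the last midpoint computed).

3.125

g(3.5) = 8.75 > 0, so the root lies in [3, 3.5]
g(3.25) = 1.53125 > 0, so the root lies in [3, 3.25]
g(3.125) = -1.433594 < 0, so the root lies in [3.125, 3.25]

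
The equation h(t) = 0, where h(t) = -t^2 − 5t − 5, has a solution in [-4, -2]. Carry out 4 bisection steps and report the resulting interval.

h(-3) = 1 > 0, so the root lies in [-4, -3]
h(-3.5) = 0.25 > 0, so the root lies in [-4, -3.5]
h(-3.75) = -0.3125 < 0, so the root lies in [-3.75, -3.5]
h(-3.625) = -0.0156 < 0, so the root lies in [-3.625, -3.5]

[-3.625, -3.5]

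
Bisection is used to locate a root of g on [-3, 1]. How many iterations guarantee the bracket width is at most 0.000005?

20

Width after n steps is 4/2^n. Need 2^n ≥ 4/0.000005 = 800000.
2^19 = 524288 < 800000 ≤ 2^20 = 1048576, so n = 20.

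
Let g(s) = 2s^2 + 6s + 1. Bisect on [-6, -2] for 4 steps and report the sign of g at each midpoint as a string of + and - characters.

midpoint -4: g = 9 > 0 → [-4, -2]
midpoint -3: g = 1 > 0 → [-3, -2]
midpoint -2.5: g = -1.5 < 0 → [-3, -2.5]
midpoint -2.75: g = -0.375 < 0 → [-3, -2.75]

++--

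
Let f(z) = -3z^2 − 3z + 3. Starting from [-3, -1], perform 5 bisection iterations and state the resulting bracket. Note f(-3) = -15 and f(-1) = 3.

[-1.625, -1.5625]

f(-2) = -3 < 0, so the root lies in [-2, -1]
f(-1.5) = 0.75 > 0, so the root lies in [-2, -1.5]
f(-1.75) = -0.9375 < 0, so the root lies in [-1.75, -1.5]
f(-1.625) = -0.0469 < 0, so the root lies in [-1.625, -1.5]
f(-1.5625) = 0.3633 > 0, so the root lies in [-1.625, -1.5625]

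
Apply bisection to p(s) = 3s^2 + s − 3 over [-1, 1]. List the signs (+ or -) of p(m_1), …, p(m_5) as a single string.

m = 0, p(m) = -3 (−); new bracket [0, 1]
m = 0.5, p(m) = -1.75 (−); new bracket [0.5, 1]
m = 0.75, p(m) = -0.5625 (−); new bracket [0.75, 1]
m = 0.875, p(m) = 0.1719 (+); new bracket [0.75, 0.875]
m = 0.8125, p(m) = -0.207 (−); new bracket [0.8125, 0.875]

---+-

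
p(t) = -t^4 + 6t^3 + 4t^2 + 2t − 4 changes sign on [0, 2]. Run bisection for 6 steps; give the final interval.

midpoint 1: p = 7 > 0 → [0, 1]
midpoint 0.5: p = -1.3125 < 0 → [0.5, 1]
midpoint 0.75: p = 1.964844 > 0 → [0.5, 0.75]
midpoint 0.625: p = 0.1248 > 0 → [0.5, 0.625]
midpoint 0.5625: p = -0.6416 < 0 → [0.5625, 0.625]
midpoint 0.59375: p = -0.2707 < 0 → [0.59375, 0.625]

[0.59375, 0.625]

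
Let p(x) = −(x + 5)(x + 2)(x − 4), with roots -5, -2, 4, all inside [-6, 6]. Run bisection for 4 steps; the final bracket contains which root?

m = 0, p(m) = 40 (+); new bracket [0, 6]
m = 3, p(m) = 40 (+); new bracket [3, 6]
m = 4.5, p(m) = -30.875 (−); new bracket [3, 4.5]
m = 3.75, p(m) = 12.5781 (+); new bracket [3.75, 4.5]

4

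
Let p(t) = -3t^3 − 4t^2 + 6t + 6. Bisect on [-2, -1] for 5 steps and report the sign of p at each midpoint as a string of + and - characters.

--+-+

m = -1.5, p(m) = -1.875 (−); new bracket [-2, -1.5]
m = -1.75, p(m) = -0.671875 (−); new bracket [-2, -1.75]
m = -1.875, p(m) = 0.462891 (+); new bracket [-1.875, -1.75]
m = -1.8125, p(m) = -0.1526 (−); new bracket [-1.875, -1.8125]
m = -1.84375, p(m) = 0.1429 (+); new bracket [-1.84375, -1.8125]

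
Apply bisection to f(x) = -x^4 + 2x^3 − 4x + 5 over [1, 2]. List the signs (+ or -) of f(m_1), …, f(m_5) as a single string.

m = 1.5, f(m) = 0.6875 (+); new bracket [1.5, 2]
m = 1.75, f(m) = -0.660156 (−); new bracket [1.5, 1.75]
m = 1.625, f(m) = 0.109131 (+); new bracket [1.625, 1.75]
m = 1.6875, f(m) = -0.2483 (−); new bracket [1.625, 1.6875]
m = 1.65625, f(m) = -0.0632 (−); new bracket [1.625, 1.65625]

+-+--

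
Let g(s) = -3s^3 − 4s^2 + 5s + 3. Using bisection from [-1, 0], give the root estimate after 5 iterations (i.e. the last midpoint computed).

-0.46875

s = -0.5 gives g = -0.125, negative; keep [-0.5, 0]
s = -0.25 gives g = 1.546875, positive; keep [-0.5, -0.25]
s = -0.375 gives g = 0.720703, positive; keep [-0.5, -0.375]
s = -0.4375 gives g = 0.2981, positive; keep [-0.5, -0.4375]
s = -0.46875 gives g = 0.0863, positive; keep [-0.5, -0.46875]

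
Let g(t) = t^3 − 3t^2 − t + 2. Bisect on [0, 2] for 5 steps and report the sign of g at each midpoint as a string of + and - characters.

midpoint 1: g = -1 < 0 → [0, 1]
midpoint 0.5: g = 0.875 > 0 → [0.5, 1]
midpoint 0.75: g = -0.015625 < 0 → [0.5, 0.75]
midpoint 0.625: g = 0.4473 > 0 → [0.625, 0.75]
midpoint 0.6875: g = 0.2195 > 0 → [0.6875, 0.75]

-+-++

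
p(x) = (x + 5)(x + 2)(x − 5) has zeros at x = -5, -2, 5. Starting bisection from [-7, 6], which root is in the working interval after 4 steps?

p(-0.5) = -37.125 < 0, so the root lies in [-0.5, 6]
p(2.75) = -82.828125 < 0, so the root lies in [2.75, 6]
p(4.375) = -37.353516 < 0, so the root lies in [4.375, 6]
p(5.1875) = 13.7292 > 0, so the root lies in [4.375, 5.1875]

5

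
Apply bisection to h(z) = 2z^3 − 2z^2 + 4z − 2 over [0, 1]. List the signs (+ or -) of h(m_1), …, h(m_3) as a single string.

z = 0.5 gives h = -0.25, negative; keep [0.5, 1]
z = 0.75 gives h = 0.71875, positive; keep [0.5, 0.75]
z = 0.625 gives h = 0.207031, positive; keep [0.5, 0.625]

-++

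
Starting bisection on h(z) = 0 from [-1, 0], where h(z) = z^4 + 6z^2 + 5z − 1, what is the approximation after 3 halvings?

-0.875

m = -0.5, h(m) = -1.9375 (−); new bracket [-1, -0.5]
m = -0.75, h(m) = -1.058594 (−); new bracket [-1, -0.75]
m = -0.875, h(m) = -0.195068 (−); new bracket [-1, -0.875]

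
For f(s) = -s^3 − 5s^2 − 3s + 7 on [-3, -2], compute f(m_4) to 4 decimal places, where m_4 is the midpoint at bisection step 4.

0.1042

m = -2.5, f(m) = -1.125 (−); new bracket [-2.5, -2]
m = -2.25, f(m) = -0.171875 (−); new bracket [-2.25, -2]
m = -2.125, f(m) = 0.392578 (+); new bracket [-2.25, -2.125]
m = -2.1875, f(m) = 0.1042 (+); new bracket [-2.25, -2.1875]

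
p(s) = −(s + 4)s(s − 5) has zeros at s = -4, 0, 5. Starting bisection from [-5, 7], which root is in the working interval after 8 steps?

s = 1 gives p = 20, positive; keep [1, 7]
s = 4 gives p = 32, positive; keep [4, 7]
s = 5.5 gives p = -26.125, negative; keep [4, 5.5]
s = 4.75 gives p = 10.3906, positive; keep [4.75, 5.5]
s = 5.125 gives p = -5.8457, negative; keep [4.75, 5.125]
s = 4.9375 gives p = 2.7581, positive; keep [4.9375, 5.125]
s = 5.03125 gives p = -1.42, negative; keep [4.9375, 5.03125]
s = 4.984375 gives p = 0.6997, positive; keep [4.984375, 5.03125]

5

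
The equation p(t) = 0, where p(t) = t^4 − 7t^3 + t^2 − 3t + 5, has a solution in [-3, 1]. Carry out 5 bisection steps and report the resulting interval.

m = -1, p(m) = 17 (+); new bracket [-1, 1]
m = 0, p(m) = 5 (+); new bracket [0, 1]
m = 0.5, p(m) = 2.9375 (+); new bracket [0.5, 1]
m = 0.75, p(m) = 0.6758 (+); new bracket [0.75, 1]
m = 0.875, p(m) = -0.9626 (−); new bracket [0.75, 0.875]

[0.75, 0.875]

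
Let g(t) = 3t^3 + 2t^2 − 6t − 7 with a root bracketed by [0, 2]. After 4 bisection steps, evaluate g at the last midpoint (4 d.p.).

1.4043

t = 1 gives g = -8, negative; keep [1, 2]
t = 1.5 gives g = -1.375, negative; keep [1.5, 2]
t = 1.75 gives g = 4.703125, positive; keep [1.5, 1.75]
t = 1.625 gives g = 1.4043, positive; keep [1.5, 1.625]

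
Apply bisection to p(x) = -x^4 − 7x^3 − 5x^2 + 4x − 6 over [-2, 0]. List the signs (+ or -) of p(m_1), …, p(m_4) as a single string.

p(-1) = -9 < 0, so the root lies in [-2, -1]
p(-1.5) = -4.6875 < 0, so the root lies in [-2, -1.5]
p(-1.75) = -0.175781 < 0, so the root lies in [-2, -1.75]
p(-1.875) = 2.7048 > 0, so the root lies in [-1.875, -1.75]

---+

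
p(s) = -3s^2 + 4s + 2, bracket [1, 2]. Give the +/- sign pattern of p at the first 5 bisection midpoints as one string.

s = 1.5 gives p = 1.25, positive; keep [1.5, 2]
s = 1.75 gives p = -0.1875, negative; keep [1.5, 1.75]
s = 1.625 gives p = 0.578125, positive; keep [1.625, 1.75]
s = 1.6875 gives p = 0.207, positive; keep [1.6875, 1.75]
s = 1.71875 gives p = 0.0127, positive; keep [1.71875, 1.75]

+-+++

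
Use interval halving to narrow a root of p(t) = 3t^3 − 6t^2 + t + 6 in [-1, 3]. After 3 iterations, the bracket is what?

midpoint 1: p = 4 > 0 → [-1, 1]
midpoint 0: p = 6 > 0 → [-1, 0]
midpoint -0.5: p = 3.625 > 0 → [-1, -0.5]

[-1, -0.5]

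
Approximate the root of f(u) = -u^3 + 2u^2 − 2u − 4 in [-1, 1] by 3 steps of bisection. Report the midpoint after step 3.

-0.75

m = 0, f(m) = -4 (−); new bracket [-1, 0]
m = -0.5, f(m) = -2.375 (−); new bracket [-1, -0.5]
m = -0.75, f(m) = -0.953125 (−); new bracket [-1, -0.75]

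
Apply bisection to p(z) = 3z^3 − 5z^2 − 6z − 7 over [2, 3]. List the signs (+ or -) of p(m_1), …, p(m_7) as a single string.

-+--+--

midpoint 2.5: p = -6.375 < 0 → [2.5, 3]
midpoint 2.75: p = 1.078125 > 0 → [2.5, 2.75]
midpoint 2.625: p = -2.939453 < 0 → [2.625, 2.75]
midpoint 2.6875: p = -1.0056 < 0 → [2.6875, 2.75]
midpoint 2.71875: p = 0.0172 > 0 → [2.6875, 2.71875]
midpoint 2.703125: p = -0.4989 < 0 → [2.703125, 2.71875]
midpoint 2.7109375: p = -0.242 < 0 → [2.7109375, 2.71875]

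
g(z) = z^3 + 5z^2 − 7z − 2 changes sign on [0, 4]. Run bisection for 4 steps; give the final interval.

m = 2, g(m) = 12 (+); new bracket [0, 2]
m = 1, g(m) = -3 (−); new bracket [1, 2]
m = 1.5, g(m) = 2.125 (+); new bracket [1, 1.5]
m = 1.25, g(m) = -0.9844 (−); new bracket [1.25, 1.5]

[1.25, 1.5]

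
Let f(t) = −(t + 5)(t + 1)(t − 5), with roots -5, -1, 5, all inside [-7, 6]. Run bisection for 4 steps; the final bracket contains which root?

f(-0.5) = 12.375 > 0, so the root lies in [-0.5, 6]
f(2.75) = 65.390625 > 0, so the root lies in [2.75, 6]
f(4.375) = 31.494141 > 0, so the root lies in [4.375, 6]
f(5.1875) = -11.8191 < 0, so the root lies in [4.375, 5.1875]

5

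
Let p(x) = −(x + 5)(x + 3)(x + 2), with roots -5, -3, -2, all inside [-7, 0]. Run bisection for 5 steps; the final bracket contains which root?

m = -3.5, p(m) = -1.125 (−); new bracket [-7, -3.5]
m = -5.25, p(m) = 1.828125 (+); new bracket [-5.25, -3.5]
m = -4.375, p(m) = -2.041016 (−); new bracket [-5.25, -4.375]
m = -4.8125, p(m) = -0.9558 (−); new bracket [-5.25, -4.8125]
m = -5.03125, p(m) = 0.1924 (+); new bracket [-5.03125, -4.8125]

-5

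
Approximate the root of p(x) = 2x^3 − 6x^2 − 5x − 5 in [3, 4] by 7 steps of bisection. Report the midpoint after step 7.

3.8203125

m = 3.5, p(m) = -10.25 (−); new bracket [3.5, 4]
m = 3.75, p(m) = -2.65625 (−); new bracket [3.75, 4]
m = 3.875, p(m) = 1.902344 (+); new bracket [3.75, 3.875]
m = 3.8125, p(m) = -0.4429 (−); new bracket [3.8125, 3.875]
m = 3.84375, p(m) = 0.7131 (+); new bracket [3.8125, 3.84375]
m = 3.828125, p(m) = 0.131 (+); new bracket [3.8125, 3.828125]
m = 3.8203125, p(m) = -0.157 (−); new bracket [3.8203125, 3.828125]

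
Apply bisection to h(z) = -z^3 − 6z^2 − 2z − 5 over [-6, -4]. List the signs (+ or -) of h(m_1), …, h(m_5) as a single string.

---++

m = -5, h(m) = -20 (−); new bracket [-6, -5]
m = -5.5, h(m) = -9.125 (−); new bracket [-6, -5.5]
m = -5.75, h(m) = -1.765625 (−); new bracket [-6, -5.75]
m = -5.875, h(m) = 2.4355 (+); new bracket [-5.875, -5.75]
m = -5.8125, h(m) = 0.2903 (+); new bracket [-5.8125, -5.75]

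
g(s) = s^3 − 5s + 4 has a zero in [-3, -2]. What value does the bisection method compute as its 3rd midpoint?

-2.625

s = -2.5 gives g = 0.875, positive; keep [-3, -2.5]
s = -2.75 gives g = -3.046875, negative; keep [-2.75, -2.5]
s = -2.625 gives g = -0.962891, negative; keep [-2.625, -2.5]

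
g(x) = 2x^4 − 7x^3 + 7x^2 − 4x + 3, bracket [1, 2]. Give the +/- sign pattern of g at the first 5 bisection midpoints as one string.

-+--+

g(1.5) = -0.75 < 0, so the root lies in [1, 1.5]
g(1.25) = 0.148438 > 0, so the root lies in [1.25, 1.5]
g(1.375) = -0.313965 < 0, so the root lies in [1.25, 1.375]
g(1.3125) = -0.0832 < 0, so the root lies in [1.25, 1.3125]
g(1.28125) = 0.0328 > 0, so the root lies in [1.28125, 1.3125]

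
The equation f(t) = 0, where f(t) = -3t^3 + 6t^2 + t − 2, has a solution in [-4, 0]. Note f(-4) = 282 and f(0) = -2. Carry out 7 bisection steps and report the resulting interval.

t = -2 gives f = 44, positive; keep [-2, 0]
t = -1 gives f = 6, positive; keep [-1, 0]
t = -0.5 gives f = -0.625, negative; keep [-1, -0.5]
t = -0.75 gives f = 1.8906, positive; keep [-0.75, -0.5]
t = -0.625 gives f = 0.4512, positive; keep [-0.625, -0.5]
t = -0.5625 gives f = -0.1301, negative; keep [-0.625, -0.5625]
t = -0.59375 gives f = 0.1494, positive; keep [-0.59375, -0.5625]

[-0.59375, -0.5625]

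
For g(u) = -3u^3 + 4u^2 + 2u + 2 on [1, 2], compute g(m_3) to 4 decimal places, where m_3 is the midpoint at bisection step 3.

midpoint 1.5: g = 3.875 > 0 → [1.5, 2]
midpoint 1.75: g = 1.671875 > 0 → [1.75, 2]
midpoint 1.875: g = 0.037109 > 0 → [1.875, 2]

0.0371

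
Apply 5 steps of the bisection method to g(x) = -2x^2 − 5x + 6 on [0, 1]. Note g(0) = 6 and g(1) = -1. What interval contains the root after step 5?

midpoint 0.5: g = 3 > 0 → [0.5, 1]
midpoint 0.75: g = 1.125 > 0 → [0.75, 1]
midpoint 0.875: g = 0.09375 > 0 → [0.875, 1]
midpoint 0.9375: g = -0.4453 < 0 → [0.875, 0.9375]
midpoint 0.90625: g = -0.1738 < 0 → [0.875, 0.90625]

[0.875, 0.90625]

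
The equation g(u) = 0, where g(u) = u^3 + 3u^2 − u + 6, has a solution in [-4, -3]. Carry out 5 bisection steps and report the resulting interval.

[-3.71875, -3.6875]

m = -3.5, g(m) = 3.375 (+); new bracket [-4, -3.5]
m = -3.75, g(m) = -0.796875 (−); new bracket [-3.75, -3.5]
m = -3.625, g(m) = 1.412109 (+); new bracket [-3.75, -3.625]
m = -3.6875, g(m) = 0.3391 (+); new bracket [-3.75, -3.6875]
m = -3.71875, g(m) = -0.2209 (−); new bracket [-3.71875, -3.6875]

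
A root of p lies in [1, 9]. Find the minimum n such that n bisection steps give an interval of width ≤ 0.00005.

18

Width after n steps is 8/2^n. Need 2^n ≥ 8/0.00005 = 160000.
2^17 = 131072 < 160000 ≤ 2^18 = 262144, so n = 18.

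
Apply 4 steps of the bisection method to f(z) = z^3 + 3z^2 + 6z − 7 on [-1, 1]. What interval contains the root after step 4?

m = 0, f(m) = -7 (−); new bracket [0, 1]
m = 0.5, f(m) = -3.125 (−); new bracket [0.5, 1]
m = 0.75, f(m) = -0.390625 (−); new bracket [0.75, 1]
m = 0.875, f(m) = 1.2168 (+); new bracket [0.75, 0.875]

[0.75, 0.875]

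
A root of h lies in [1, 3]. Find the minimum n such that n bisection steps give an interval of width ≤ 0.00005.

Width after n steps is 2/2^n. Need 2^n ≥ 2/0.00005 = 40000.
2^15 = 32768 < 40000 ≤ 2^16 = 65536, so n = 16.

16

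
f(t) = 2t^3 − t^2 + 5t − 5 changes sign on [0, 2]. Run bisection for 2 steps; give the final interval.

f(1) = 1 > 0, so the root lies in [0, 1]
f(0.5) = -2.5 < 0, so the root lies in [0.5, 1]

[0.5, 1]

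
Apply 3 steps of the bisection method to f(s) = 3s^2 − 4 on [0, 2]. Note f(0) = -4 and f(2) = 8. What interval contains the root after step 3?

[1, 1.25]

midpoint 1: f = -1 < 0 → [1, 2]
midpoint 1.5: f = 2.75 > 0 → [1, 1.5]
midpoint 1.25: f = 0.6875 > 0 → [1, 1.25]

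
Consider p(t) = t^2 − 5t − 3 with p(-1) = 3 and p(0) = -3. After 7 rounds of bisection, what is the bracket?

[-0.546875, -0.5390625]

m = -0.5, p(m) = -0.25 (−); new bracket [-1, -0.5]
m = -0.75, p(m) = 1.3125 (+); new bracket [-0.75, -0.5]
m = -0.625, p(m) = 0.515625 (+); new bracket [-0.625, -0.5]
m = -0.5625, p(m) = 0.1289 (+); new bracket [-0.5625, -0.5]
m = -0.53125, p(m) = -0.0615 (−); new bracket [-0.5625, -0.53125]
m = -0.546875, p(m) = 0.0334 (+); new bracket [-0.546875, -0.53125]
m = -0.5390625, p(m) = -0.0141 (−); new bracket [-0.546875, -0.5390625]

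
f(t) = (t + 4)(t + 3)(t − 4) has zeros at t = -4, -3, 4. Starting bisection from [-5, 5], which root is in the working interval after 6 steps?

4

t = 0 gives f = -48, negative; keep [0, 5]
t = 2.5 gives f = -53.625, negative; keep [2.5, 5]
t = 3.75 gives f = -13.078125, negative; keep [3.75, 5]
t = 4.375 gives f = 23.1621, positive; keep [3.75, 4.375]
t = 4.0625 gives f = 3.5588, positive; keep [3.75, 4.0625]
t = 3.90625 gives f = -5.119, negative; keep [3.90625, 4.0625]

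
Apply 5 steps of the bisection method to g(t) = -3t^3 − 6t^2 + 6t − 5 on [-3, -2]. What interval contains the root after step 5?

[-2.90625, -2.875]

t = -2.5 gives g = -10.625, negative; keep [-3, -2.5]
t = -2.75 gives g = -4.484375, negative; keep [-3, -2.75]
t = -2.875 gives g = -0.552734, negative; keep [-3, -2.875]
t = -2.9375 gives g = 1.6438, positive; keep [-2.9375, -2.875]
t = -2.90625 gives g = 0.5258, positive; keep [-2.90625, -2.875]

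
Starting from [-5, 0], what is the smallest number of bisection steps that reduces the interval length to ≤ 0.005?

Width after n steps is 5/2^n. Need 2^n ≥ 5/0.005 = 1000.
2^9 = 512 < 1000 ≤ 2^10 = 1024, so n = 10.

10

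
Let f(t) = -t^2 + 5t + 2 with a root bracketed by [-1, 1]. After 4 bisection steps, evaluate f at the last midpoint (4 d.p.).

m = 0, f(m) = 2 (+); new bracket [-1, 0]
m = -0.5, f(m) = -0.75 (−); new bracket [-0.5, 0]
m = -0.25, f(m) = 0.6875 (+); new bracket [-0.5, -0.25]
m = -0.375, f(m) = -0.0156 (−); new bracket [-0.375, -0.25]

-0.0156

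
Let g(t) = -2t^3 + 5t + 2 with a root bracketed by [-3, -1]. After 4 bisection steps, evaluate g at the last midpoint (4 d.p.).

0.3242

midpoint -2: g = 8 > 0 → [-2, -1]
midpoint -1.5: g = 1.25 > 0 → [-1.5, -1]
midpoint -1.25: g = -0.34375 < 0 → [-1.5, -1.25]
midpoint -1.375: g = 0.3242 > 0 → [-1.375, -1.25]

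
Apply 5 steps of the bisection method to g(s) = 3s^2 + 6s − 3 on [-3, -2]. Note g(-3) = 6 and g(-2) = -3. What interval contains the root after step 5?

g(-2.5) = 0.75 > 0, so the root lies in [-2.5, -2]
g(-2.25) = -1.3125 < 0, so the root lies in [-2.5, -2.25]
g(-2.375) = -0.328125 < 0, so the root lies in [-2.5, -2.375]
g(-2.4375) = 0.1992 > 0, so the root lies in [-2.4375, -2.375]
g(-2.40625) = -0.0674 < 0, so the root lies in [-2.4375, -2.40625]

[-2.4375, -2.40625]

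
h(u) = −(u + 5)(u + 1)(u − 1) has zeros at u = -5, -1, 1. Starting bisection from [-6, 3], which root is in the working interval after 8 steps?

h(-1.5) = -4.375 < 0, so the root lies in [-6, -1.5]
h(-3.75) = -16.328125 < 0, so the root lies in [-6, -3.75]
h(-4.875) = -2.845703 < 0, so the root lies in [-6, -4.875]
h(-5.4375) = 12.4978 > 0, so the root lies in [-5.4375, -4.875]
h(-5.15625) = 3.998 > 0, so the root lies in [-5.15625, -4.875]
h(-5.015625) = 0.3774 > 0, so the root lies in [-5.015625, -4.875]
h(-4.9453125) = -1.2828 < 0, so the root lies in [-5.015625, -4.9453125]
h(-4.98046875) = -0.4649 < 0, so the root lies in [-5.015625, -4.98046875]

-5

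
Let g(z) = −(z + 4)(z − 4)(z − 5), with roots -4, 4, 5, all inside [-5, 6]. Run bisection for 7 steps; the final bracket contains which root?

-4

z = 0.5 gives g = -70.875, negative; keep [-5, 0.5]
z = -2.25 gives g = -79.296875, negative; keep [-5, -2.25]
z = -3.625 gives g = -24.662109, negative; keep [-5, -3.625]
z = -4.3125 gives g = 24.1907, positive; keep [-4.3125, -3.625]
z = -3.96875 gives g = -2.2334, negative; keep [-4.3125, -3.96875]
z = -4.140625 gives g = 10.464, positive; keep [-4.140625, -3.96875]
z = -4.0546875 gives g = 3.9885, positive; keep [-4.0546875, -3.96875]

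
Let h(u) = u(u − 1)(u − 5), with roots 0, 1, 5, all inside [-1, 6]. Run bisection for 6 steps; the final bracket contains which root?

m = 2.5, h(m) = -9.375 (−); new bracket [2.5, 6]
m = 4.25, h(m) = -10.359375 (−); new bracket [4.25, 6]
m = 5.125, h(m) = 2.642578 (+); new bracket [4.25, 5.125]
m = 4.6875, h(m) = -5.4016 (−); new bracket [4.6875, 5.125]
m = 4.90625, h(m) = -1.7967 (−); new bracket [4.90625, 5.125]
m = 5.015625, h(m) = 0.3147 (+); new bracket [4.90625, 5.015625]

5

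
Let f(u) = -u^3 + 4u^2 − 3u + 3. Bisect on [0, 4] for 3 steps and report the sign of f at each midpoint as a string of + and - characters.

++-

f(2) = 5 > 0, so the root lies in [2, 4]
f(3) = 3 > 0, so the root lies in [3, 4]
f(3.5) = -1.375 < 0, so the root lies in [3, 3.5]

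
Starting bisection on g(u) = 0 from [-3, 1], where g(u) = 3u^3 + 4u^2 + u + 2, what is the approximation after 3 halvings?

-1.5

u = -1 gives g = 2, positive; keep [-3, -1]
u = -2 gives g = -8, negative; keep [-2, -1]
u = -1.5 gives g = -0.625, negative; keep [-1.5, -1]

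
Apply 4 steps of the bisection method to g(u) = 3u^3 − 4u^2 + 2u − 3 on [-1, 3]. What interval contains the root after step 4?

[1.25, 1.5]

g(1) = -2 < 0, so the root lies in [1, 3]
g(2) = 9 > 0, so the root lies in [1, 2]
g(1.5) = 1.125 > 0, so the root lies in [1, 1.5]
g(1.25) = -0.8906 < 0, so the root lies in [1.25, 1.5]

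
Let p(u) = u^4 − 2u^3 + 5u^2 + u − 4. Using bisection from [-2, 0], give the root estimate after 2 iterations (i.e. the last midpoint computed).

m = -1, p(m) = 3 (+); new bracket [-1, 0]
m = -0.5, p(m) = -2.9375 (−); new bracket [-1, -0.5]

-0.5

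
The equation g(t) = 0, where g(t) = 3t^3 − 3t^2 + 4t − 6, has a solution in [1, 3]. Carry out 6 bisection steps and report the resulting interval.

t = 2 gives g = 14, positive; keep [1, 2]
t = 1.5 gives g = 3.375, positive; keep [1, 1.5]
t = 1.25 gives g = 0.171875, positive; keep [1, 1.25]
t = 1.125 gives g = -1.0254, negative; keep [1.125, 1.25]
t = 1.1875 gives g = -0.4568, negative; keep [1.1875, 1.25]
t = 1.21875 gives g = -0.1502, negative; keep [1.21875, 1.25]

[1.21875, 1.25]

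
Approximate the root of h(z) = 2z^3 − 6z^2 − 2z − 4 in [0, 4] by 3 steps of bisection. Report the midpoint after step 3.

midpoint 2: h = -16 < 0 → [2, 4]
midpoint 3: h = -10 < 0 → [3, 4]
midpoint 3.5: h = 1.25 > 0 → [3, 3.5]

3.5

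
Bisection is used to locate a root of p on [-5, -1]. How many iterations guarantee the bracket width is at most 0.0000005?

23

Width after n steps is 4/2^n. Need 2^n ≥ 4/0.0000005 = 8000000.
2^22 = 4194304 < 8000000 ≤ 2^23 = 8388608, so n = 23.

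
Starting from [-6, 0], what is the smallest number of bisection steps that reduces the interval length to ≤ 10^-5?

20

Width after n steps is 6/2^n. Need 2^n ≥ 6/10^-5 = 600000.
2^19 = 524288 < 600000 ≤ 2^20 = 1048576, so n = 20.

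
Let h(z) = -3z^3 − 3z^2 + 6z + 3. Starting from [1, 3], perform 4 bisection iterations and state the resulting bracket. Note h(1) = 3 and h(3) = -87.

[1.125, 1.25]

m = 2, h(m) = -21 (−); new bracket [1, 2]
m = 1.5, h(m) = -4.875 (−); new bracket [1, 1.5]
m = 1.25, h(m) = -0.046875 (−); new bracket [1, 1.25]
m = 1.125, h(m) = 1.6816 (+); new bracket [1.125, 1.25]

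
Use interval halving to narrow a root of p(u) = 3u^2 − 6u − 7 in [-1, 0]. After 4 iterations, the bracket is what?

[-0.875, -0.8125]

midpoint -0.5: p = -3.25 < 0 → [-1, -0.5]
midpoint -0.75: p = -0.8125 < 0 → [-1, -0.75]
midpoint -0.875: p = 0.546875 > 0 → [-0.875, -0.75]
midpoint -0.8125: p = -0.1445 < 0 → [-0.875, -0.8125]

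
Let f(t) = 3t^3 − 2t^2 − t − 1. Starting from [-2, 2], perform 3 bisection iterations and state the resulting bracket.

[1, 1.5]

f(0) = -1 < 0, so the root lies in [0, 2]
f(1) = -1 < 0, so the root lies in [1, 2]
f(1.5) = 3.125 > 0, so the root lies in [1, 1.5]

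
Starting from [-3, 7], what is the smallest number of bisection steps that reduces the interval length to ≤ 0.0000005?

25

Width after n steps is 10/2^n. Need 2^n ≥ 10/0.0000005 = 20000000.
2^24 = 16777216 < 20000000 ≤ 2^25 = 33554432, so n = 25.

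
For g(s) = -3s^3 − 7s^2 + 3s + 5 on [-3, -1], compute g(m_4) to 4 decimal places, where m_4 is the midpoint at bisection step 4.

-1.4199

s = -2 gives g = -5, negative; keep [-3, -2]
s = -2.5 gives g = 0.625, positive; keep [-2.5, -2]
s = -2.25 gives g = -3.015625, negative; keep [-2.5, -2.25]
s = -2.375 gives g = -1.4199, negative; keep [-2.5, -2.375]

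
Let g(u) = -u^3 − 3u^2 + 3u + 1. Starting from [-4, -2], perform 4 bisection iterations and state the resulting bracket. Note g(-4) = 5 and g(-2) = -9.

midpoint -3: g = -8 < 0 → [-4, -3]
midpoint -3.5: g = -3.375 < 0 → [-4, -3.5]
midpoint -3.75: g = 0.296875 > 0 → [-3.75, -3.5]
midpoint -3.625: g = -1.6621 < 0 → [-3.75, -3.625]

[-3.75, -3.625]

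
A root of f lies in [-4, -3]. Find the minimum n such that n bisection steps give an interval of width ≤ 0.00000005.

Width after n steps is 1/2^n. Need 2^n ≥ 1/0.00000005 = 20000000.
2^24 = 16777216 < 20000000 ≤ 2^25 = 33554432, so n = 25.

25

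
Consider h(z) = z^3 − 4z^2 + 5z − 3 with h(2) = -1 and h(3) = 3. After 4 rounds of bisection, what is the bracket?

m = 2.5, h(m) = 0.125 (+); new bracket [2, 2.5]
m = 2.25, h(m) = -0.609375 (−); new bracket [2.25, 2.5]
m = 2.375, h(m) = -0.291016 (−); new bracket [2.375, 2.5]
m = 2.4375, h(m) = -0.0959 (−); new bracket [2.4375, 2.5]

[2.4375, 2.5]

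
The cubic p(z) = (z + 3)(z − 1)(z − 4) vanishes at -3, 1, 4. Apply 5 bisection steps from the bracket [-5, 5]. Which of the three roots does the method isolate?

m = 0, p(m) = 12 (+); new bracket [-5, 0]
m = -2.5, p(m) = 11.375 (+); new bracket [-5, -2.5]
m = -3.75, p(m) = -27.609375 (−); new bracket [-3.75, -2.5]
m = -3.125, p(m) = -3.6738 (−); new bracket [-3.125, -2.5]
m = -2.8125, p(m) = 4.8699 (+); new bracket [-3.125, -2.8125]

-3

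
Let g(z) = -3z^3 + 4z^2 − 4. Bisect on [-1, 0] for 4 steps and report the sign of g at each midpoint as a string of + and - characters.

m = -0.5, g(m) = -2.625 (−); new bracket [-1, -0.5]
m = -0.75, g(m) = -0.484375 (−); new bracket [-1, -0.75]
m = -0.875, g(m) = 1.072266 (+); new bracket [-0.875, -0.75]
m = -0.8125, g(m) = 0.2498 (+); new bracket [-0.8125, -0.75]

--++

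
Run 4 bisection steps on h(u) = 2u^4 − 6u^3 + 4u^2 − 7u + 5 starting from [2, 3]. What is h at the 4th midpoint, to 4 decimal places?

-1.3950

u = 2.5 gives h = -3.125, negative; keep [2.5, 3]
u = 2.75 gives h = 5.601562, positive; keep [2.5, 2.75]
u = 2.625 gives h = 0.621582, positive; keep [2.5, 2.625]
u = 2.5625 gives h = -1.395, negative; keep [2.5625, 2.625]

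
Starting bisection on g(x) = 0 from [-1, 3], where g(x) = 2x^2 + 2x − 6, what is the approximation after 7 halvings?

1.28125

midpoint 1: g = -2 < 0 → [1, 3]
midpoint 2: g = 6 > 0 → [1, 2]
midpoint 1.5: g = 1.5 > 0 → [1, 1.5]
midpoint 1.25: g = -0.375 < 0 → [1.25, 1.5]
midpoint 1.375: g = 0.5312 > 0 → [1.25, 1.375]
midpoint 1.3125: g = 0.0703 > 0 → [1.25, 1.3125]
midpoint 1.28125: g = -0.1543 < 0 → [1.28125, 1.3125]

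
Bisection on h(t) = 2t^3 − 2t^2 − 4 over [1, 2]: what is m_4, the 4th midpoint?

h(1.5) = -1.75 < 0, so the root lies in [1.5, 2]
h(1.75) = 0.59375 > 0, so the root lies in [1.5, 1.75]
h(1.625) = -0.699219 < 0, so the root lies in [1.625, 1.75]
h(1.6875) = -0.0845 < 0, so the root lies in [1.6875, 1.75]

1.6875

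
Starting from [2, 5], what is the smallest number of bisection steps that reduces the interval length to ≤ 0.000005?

Width after n steps is 3/2^n. Need 2^n ≥ 3/0.000005 = 600000.
2^19 = 524288 < 600000 ≤ 2^20 = 1048576, so n = 20.

20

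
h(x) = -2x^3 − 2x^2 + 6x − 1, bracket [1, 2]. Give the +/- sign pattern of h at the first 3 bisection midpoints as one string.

--+

midpoint 1.5: h = -3.25 < 0 → [1, 1.5]
midpoint 1.25: h = -0.53125 < 0 → [1, 1.25]
midpoint 1.125: h = 0.371094 > 0 → [1.125, 1.25]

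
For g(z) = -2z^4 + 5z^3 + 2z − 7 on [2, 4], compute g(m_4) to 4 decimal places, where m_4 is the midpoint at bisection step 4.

midpoint 3: g = -28 < 0 → [2, 3]
midpoint 2.5: g = -2 < 0 → [2, 2.5]
midpoint 2.25: g = 3.195312 > 0 → [2.25, 2.5]
midpoint 2.375: g = 1.0991 > 0 → [2.375, 2.5]

1.0991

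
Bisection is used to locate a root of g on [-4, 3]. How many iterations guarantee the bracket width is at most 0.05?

8

Width after n steps is 7/2^n. Need 2^n ≥ 7/0.05 = 140.
2^7 = 128 < 140 ≤ 2^8 = 256, so n = 8.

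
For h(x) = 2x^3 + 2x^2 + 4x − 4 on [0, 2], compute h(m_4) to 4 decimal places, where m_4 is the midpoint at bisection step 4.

m = 1, h(m) = 4 (+); new bracket [0, 1]
m = 0.5, h(m) = -1.25 (−); new bracket [0.5, 1]
m = 0.75, h(m) = 0.96875 (+); new bracket [0.5, 0.75]
m = 0.625, h(m) = -0.2305 (−); new bracket [0.625, 0.75]

-0.2305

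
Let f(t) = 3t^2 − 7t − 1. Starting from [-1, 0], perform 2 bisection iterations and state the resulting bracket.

m = -0.5, f(m) = 3.25 (+); new bracket [-0.5, 0]
m = -0.25, f(m) = 0.9375 (+); new bracket [-0.25, 0]

[-0.25, 0]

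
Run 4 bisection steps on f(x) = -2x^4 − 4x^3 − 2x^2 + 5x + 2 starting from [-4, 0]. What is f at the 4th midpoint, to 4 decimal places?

midpoint -2: f = -16 < 0 → [-2, 0]
midpoint -1: f = -3 < 0 → [-1, 0]
midpoint -0.5: f = -0.625 < 0 → [-0.5, 0]
midpoint -0.25: f = 0.6797 > 0 → [-0.5, -0.25]

0.6797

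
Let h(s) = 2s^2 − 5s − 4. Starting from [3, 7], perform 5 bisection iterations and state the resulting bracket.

[3.125, 3.25]

h(5) = 21 > 0, so the root lies in [3, 5]
h(4) = 8 > 0, so the root lies in [3, 4]
h(3.5) = 3 > 0, so the root lies in [3, 3.5]
h(3.25) = 0.875 > 0, so the root lies in [3, 3.25]
h(3.125) = -0.0938 < 0, so the root lies in [3.125, 3.25]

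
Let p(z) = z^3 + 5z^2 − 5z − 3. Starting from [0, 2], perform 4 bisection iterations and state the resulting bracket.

p(1) = -2 < 0, so the root lies in [1, 2]
p(1.5) = 4.125 > 0, so the root lies in [1, 1.5]
p(1.25) = 0.515625 > 0, so the root lies in [1, 1.25]
p(1.125) = -0.873 < 0, so the root lies in [1.125, 1.25]

[1.125, 1.25]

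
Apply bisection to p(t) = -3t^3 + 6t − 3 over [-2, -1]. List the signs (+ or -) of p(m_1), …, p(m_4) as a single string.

m = -1.5, p(m) = -1.875 (−); new bracket [-2, -1.5]
m = -1.75, p(m) = 2.578125 (+); new bracket [-1.75, -1.5]
m = -1.625, p(m) = 0.123047 (+); new bracket [-1.625, -1.5]
m = -1.5625, p(m) = -0.9309 (−); new bracket [-1.625, -1.5625]

-++-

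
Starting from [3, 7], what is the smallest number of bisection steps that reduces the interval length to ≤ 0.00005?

Width after n steps is 4/2^n. Need 2^n ≥ 4/0.00005 = 80000.
2^16 = 65536 < 80000 ≤ 2^17 = 131072, so n = 17.

17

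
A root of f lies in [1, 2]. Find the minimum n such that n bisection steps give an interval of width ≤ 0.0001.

14

Width after n steps is 1/2^n. Need 2^n ≥ 1/0.0001 = 10000.
2^13 = 8192 < 10000 ≤ 2^14 = 16384, so n = 14.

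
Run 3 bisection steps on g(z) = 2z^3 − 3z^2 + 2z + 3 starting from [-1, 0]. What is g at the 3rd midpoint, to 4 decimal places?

0.0898

z = -0.5 gives g = 1, positive; keep [-1, -0.5]
z = -0.75 gives g = -1.03125, negative; keep [-0.75, -0.5]
z = -0.625 gives g = 0.089844, positive; keep [-0.75, -0.625]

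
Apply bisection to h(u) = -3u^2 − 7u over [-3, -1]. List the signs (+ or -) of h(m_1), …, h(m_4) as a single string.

+-+-

m = -2, h(m) = 2 (+); new bracket [-3, -2]
m = -2.5, h(m) = -1.25 (−); new bracket [-2.5, -2]
m = -2.25, h(m) = 0.5625 (+); new bracket [-2.5, -2.25]
m = -2.375, h(m) = -0.2969 (−); new bracket [-2.375, -2.25]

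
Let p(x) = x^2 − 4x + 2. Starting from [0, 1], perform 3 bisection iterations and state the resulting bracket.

[0.5, 0.625]

midpoint 0.5: p = 0.25 > 0 → [0.5, 1]
midpoint 0.75: p = -0.4375 < 0 → [0.5, 0.75]
midpoint 0.625: p = -0.109375 < 0 → [0.5, 0.625]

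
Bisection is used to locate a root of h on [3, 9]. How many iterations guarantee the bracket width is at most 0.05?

Width after n steps is 6/2^n. Need 2^n ≥ 6/0.05 = 120.
2^6 = 64 < 120 ≤ 2^7 = 128, so n = 7.

7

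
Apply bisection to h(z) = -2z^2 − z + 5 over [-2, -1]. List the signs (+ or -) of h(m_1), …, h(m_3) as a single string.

h(-1.5) = 2 > 0, so the root lies in [-2, -1.5]
h(-1.75) = 0.625 > 0, so the root lies in [-2, -1.75]
h(-1.875) = -0.15625 < 0, so the root lies in [-1.875, -1.75]

++-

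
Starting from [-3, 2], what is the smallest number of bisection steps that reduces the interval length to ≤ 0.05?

Width after n steps is 5/2^n. Need 2^n ≥ 5/0.05 = 100.
2^6 = 64 < 100 ≤ 2^7 = 128, so n = 7.

7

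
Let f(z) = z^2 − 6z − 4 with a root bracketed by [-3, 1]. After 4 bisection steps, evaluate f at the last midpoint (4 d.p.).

m = -1, f(m) = 3 (+); new bracket [-1, 1]
m = 0, f(m) = -4 (−); new bracket [-1, 0]
m = -0.5, f(m) = -0.75 (−); new bracket [-1, -0.5]
m = -0.75, f(m) = 1.0625 (+); new bracket [-0.75, -0.5]

1.0625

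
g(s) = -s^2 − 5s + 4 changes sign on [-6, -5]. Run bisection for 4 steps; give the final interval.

s = -5.5 gives g = 1.25, positive; keep [-6, -5.5]
s = -5.75 gives g = -0.3125, negative; keep [-5.75, -5.5]
s = -5.625 gives g = 0.484375, positive; keep [-5.75, -5.625]
s = -5.6875 gives g = 0.0898, positive; keep [-5.75, -5.6875]

[-5.75, -5.6875]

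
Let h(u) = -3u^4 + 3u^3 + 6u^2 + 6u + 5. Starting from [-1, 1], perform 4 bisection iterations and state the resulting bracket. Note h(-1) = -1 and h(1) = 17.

u = 0 gives h = 5, positive; keep [-1, 0]
u = -0.5 gives h = 2.9375, positive; keep [-1, -0.5]
u = -0.75 gives h = 1.660156, positive; keep [-1, -0.75]
u = -0.875 gives h = 0.5754, positive; keep [-1, -0.875]

[-1, -0.875]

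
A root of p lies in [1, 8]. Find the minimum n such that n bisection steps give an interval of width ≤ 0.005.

11

Width after n steps is 7/2^n. Need 2^n ≥ 7/0.005 = 1400.
2^10 = 1024 < 1400 ≤ 2^11 = 2048, so n = 11.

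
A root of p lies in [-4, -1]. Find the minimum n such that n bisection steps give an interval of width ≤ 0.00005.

Width after n steps is 3/2^n. Need 2^n ≥ 3/0.00005 = 60000.
2^15 = 32768 < 60000 ≤ 2^16 = 65536, so n = 16.

16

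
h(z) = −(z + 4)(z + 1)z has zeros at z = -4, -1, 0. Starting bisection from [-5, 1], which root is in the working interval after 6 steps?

m = -2, h(m) = -4 (−); new bracket [-5, -2]
m = -3.5, h(m) = -4.375 (−); new bracket [-5, -3.5]
m = -4.25, h(m) = 3.453125 (+); new bracket [-4.25, -3.5]
m = -3.875, h(m) = -1.3926 (−); new bracket [-4.25, -3.875]
m = -4.0625, h(m) = 0.7776 (+); new bracket [-4.0625, -3.875]
m = -3.96875, h(m) = -0.3682 (−); new bracket [-4.0625, -3.96875]

-4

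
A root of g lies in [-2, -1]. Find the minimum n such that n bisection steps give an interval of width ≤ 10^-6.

Width after n steps is 1/2^n. Need 2^n ≥ 1/10^-6 = 1000000.
2^19 = 524288 < 1000000 ≤ 2^20 = 1048576, so n = 20.

20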